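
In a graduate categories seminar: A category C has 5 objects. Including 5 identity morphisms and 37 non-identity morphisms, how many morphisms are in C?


Each object has an identity morphism, giving 5 identities.
Adding the 37 non-identity morphisms:
Total = 5 + 37 = 42

42


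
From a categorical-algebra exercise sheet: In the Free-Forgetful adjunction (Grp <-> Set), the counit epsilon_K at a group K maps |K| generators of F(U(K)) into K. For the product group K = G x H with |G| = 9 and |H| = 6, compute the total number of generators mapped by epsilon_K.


The counit epsilon_K: F(U(K)) -> K of the Free-Forgetful adjunction
maps |K| generators of F(U(K)) into K. For K = G x H (the product group),
|G x H| = |G| * |H|.
Total generators mapped = 9 * 6 = 54.

54


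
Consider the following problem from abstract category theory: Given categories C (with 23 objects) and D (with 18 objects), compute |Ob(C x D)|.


The product category C x D has objects that are pairs (c, d).
Number of pairs = |Ob(C)| * |Ob(D)| = 23 * 18 = 414

414


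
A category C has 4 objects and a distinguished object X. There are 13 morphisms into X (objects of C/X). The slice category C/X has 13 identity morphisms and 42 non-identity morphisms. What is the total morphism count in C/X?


In the slice category C/X, objects are morphisms to X.
Identity morphisms: 13 (one per object of C/X).
Non-identity morphisms: 42.
Total = 13 + 42 = 55

55


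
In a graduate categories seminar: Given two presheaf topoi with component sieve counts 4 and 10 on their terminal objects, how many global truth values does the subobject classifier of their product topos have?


In a product of presheaf topoi E_1 x E_2, the subobject classifier
is Omega = Omega_1 x Omega_2 (componentwise), so
|Omega(top)| = |Omega_1(top_1)| * |Omega_2(top_2)|.
= 4 * 10 = 40.

40


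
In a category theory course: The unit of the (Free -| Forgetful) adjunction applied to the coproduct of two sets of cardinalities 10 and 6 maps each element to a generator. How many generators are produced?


The unit eta_X: X -> U(F(X)) of the Free-Forgetful adjunction
maps each element of X to a generator of F(X). For X = S + T (disjoint
union in Set), |S + T| = |S| + |T|.
Total mappings = 10 + 6 = 16.

16


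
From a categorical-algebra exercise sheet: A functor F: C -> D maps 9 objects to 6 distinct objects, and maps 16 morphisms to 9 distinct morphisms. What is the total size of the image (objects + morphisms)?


The image of F consists of distinct objects and distinct morphisms.
|Im(F)| on objects = 6
|Im(F)| on morphisms = 9
Total image cardinality = 6 + 9 = 15

15


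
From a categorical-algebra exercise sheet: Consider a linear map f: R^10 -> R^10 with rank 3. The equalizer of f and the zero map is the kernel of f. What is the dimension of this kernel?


The equalizer of f and the zero map is ker(f).
By the rank-nullity theorem: dim(ker(f)) = dim(domain) - rank(f).
dim(ker(f)) = 10 - 3 = 7

7


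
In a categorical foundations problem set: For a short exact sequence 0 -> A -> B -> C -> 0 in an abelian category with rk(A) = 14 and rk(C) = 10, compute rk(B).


For a short exact sequence 0 -> A -> B -> C -> 0,
rank is additive: rank(B) = rank(A) + rank(C).
rank(B) = 14 + 10 = 24

24


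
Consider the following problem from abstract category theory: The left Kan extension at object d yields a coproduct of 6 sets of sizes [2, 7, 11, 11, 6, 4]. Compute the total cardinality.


Pointwise, the left Kan extension (Lan_F H)(d) is the colimit, indexed
by the comma category (F downarrow d), of H composed with the
projection (F downarrow d) -> C. Here that colimit is given
as a coproduct (disjoint union) of sets, so its cardinality is the
sum of the sizes of the summands.
Coproduct of sets with sizes: 2 + 7 + 11 + 11 + 6 + 4
= 41

41


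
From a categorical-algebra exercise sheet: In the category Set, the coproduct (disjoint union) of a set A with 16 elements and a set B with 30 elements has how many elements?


In Set, the coproduct A + B is the disjoint union.
|A + B| = |A| + |B| = 16 + 30 = 46

46


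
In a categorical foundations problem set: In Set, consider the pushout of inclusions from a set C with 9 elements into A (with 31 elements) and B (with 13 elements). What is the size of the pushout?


The pushout A +_C B identifies the images of C in A and B.
|A +_C B| = |A| + |B| - |C| (for injections).
= 31 + 13 - 9 = 35

35


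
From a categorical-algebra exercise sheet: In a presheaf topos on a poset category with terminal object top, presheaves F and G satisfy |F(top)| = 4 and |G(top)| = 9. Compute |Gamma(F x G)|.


Global sections of a presheaf on a poset with terminal top satisfy
Gamma(H) ~ H(top). Presheaves admit pointwise products, so
(F x G)(top) = F(top) x G(top) (Cartesian product).
|Gamma(F x G)| = |F(top)| * |G(top)| = 4 * 9 = 36.

36


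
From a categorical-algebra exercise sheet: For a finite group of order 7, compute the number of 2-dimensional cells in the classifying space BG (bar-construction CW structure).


In the bar-construction CW model of BG, the n-cells are indexed by
n-tuples [g_1|...|g_n] of non-identity elements of G (degenerate
simplices with some g_i = e do not contribute cells), so there are
(|G| - 1)^n n-cells.
For dim = 2 with |G| = 7:
cells = (7 - 1)^2 = 6^2 = 36

36


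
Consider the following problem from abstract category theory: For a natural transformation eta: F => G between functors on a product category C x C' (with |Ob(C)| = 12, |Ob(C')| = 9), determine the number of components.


A natural transformation eta: F => G assigns one component morphism per
object of the domain category.
The domain is the product category C x C', so
|Ob(C x C')| = |Ob(C)| * |Ob(C')| = 12 * 9 = 108.
Therefore eta has 108 component morphisms.

108


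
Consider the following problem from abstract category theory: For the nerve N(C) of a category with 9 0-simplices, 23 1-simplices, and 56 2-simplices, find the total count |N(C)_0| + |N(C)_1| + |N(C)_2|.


The 2-skeleton of the nerve N(C) consists of simplices in dimensions 0, 1, 2:
  |N(C)_0| = 9 (objects)
  |N(C)_1| = 23 (morphisms)
  |N(C)_2| = 56 (composable pairs)
Total = 9 + 23 + 56 = 88

88


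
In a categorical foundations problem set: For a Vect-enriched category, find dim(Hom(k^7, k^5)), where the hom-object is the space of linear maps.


In Vect-enriched categories, Hom(k^n, k^m) is the space of m x n matrices.
dim(Hom(k^7, k^5)) = 5 * 7 = 35

35


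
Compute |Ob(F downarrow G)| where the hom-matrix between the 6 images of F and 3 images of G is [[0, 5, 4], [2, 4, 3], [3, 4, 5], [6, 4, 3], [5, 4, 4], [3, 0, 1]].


Objects of (F downarrow G) are triples (a, b, h: F(a)->G(b)).
The count equals the sum of all entries in the hom-matrix.
sum(row 0) = 9
sum(row 1) = 9
sum(row 2) = 12
sum(row 3) = 13
sum(row 4) = 13
sum(row 5) = 4
Grand total = 60

60


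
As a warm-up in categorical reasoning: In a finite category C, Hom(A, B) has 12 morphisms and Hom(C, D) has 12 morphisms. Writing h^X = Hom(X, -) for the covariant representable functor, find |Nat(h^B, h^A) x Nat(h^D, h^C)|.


By the Yoneda lemma, Nat(h^B, h^A) is isomorphic to Hom(A, B),
so |Nat(h^B, h^A)| = |Hom(A, B)| and |Nat(h^D, h^C)| = |Hom(C, D)|.
|Hom(A, B)| = 12, |Hom(C, D)| = 12.
|Nat(h^B, h^A) x Nat(h^D, h^C)| = 12 * 12 = 144

144


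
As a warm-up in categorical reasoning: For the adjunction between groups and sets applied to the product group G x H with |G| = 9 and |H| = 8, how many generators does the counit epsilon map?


The counit epsilon_K: F(U(K)) -> K of the Free-Forgetful adjunction
maps |K| generators of F(U(K)) into K. For K = G x H (the product group),
|G x H| = |G| * |H|.
Total generators mapped = 9 * 8 = 72.

72


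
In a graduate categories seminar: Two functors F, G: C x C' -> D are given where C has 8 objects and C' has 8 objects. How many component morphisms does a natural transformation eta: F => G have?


A natural transformation eta: F => G assigns one component morphism per
object of the domain category.
The domain is the product category C x C', so
|Ob(C x C')| = |Ob(C)| * |Ob(C')| = 8 * 8 = 64.
Therefore eta has 64 component morphisms.

64


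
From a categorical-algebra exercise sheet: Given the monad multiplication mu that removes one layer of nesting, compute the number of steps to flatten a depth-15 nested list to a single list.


Each application of mu: T^2 -> T removes one layer of nesting.
Starting at depth 15 (i.e., T^15(X)), we need to reach T(X).
Number of mu applications = 15 - 1 = 14

14


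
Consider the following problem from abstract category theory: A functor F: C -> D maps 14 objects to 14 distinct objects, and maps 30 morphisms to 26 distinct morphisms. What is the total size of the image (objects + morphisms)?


The image of F consists of distinct objects and distinct morphisms.
|Im(F)| on objects = 14
|Im(F)| on morphisms = 26
Total image cardinality = 14 + 26 = 40

40


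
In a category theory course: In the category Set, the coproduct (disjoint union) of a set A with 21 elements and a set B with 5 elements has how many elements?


In Set, the coproduct A + B is the disjoint union.
|A + B| = |A| + |B| = 21 + 5 = 26

26


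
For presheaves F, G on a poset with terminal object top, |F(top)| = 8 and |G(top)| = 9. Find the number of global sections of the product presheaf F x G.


Global sections of a presheaf on a poset with terminal top satisfy
Gamma(H) ~ H(top). Presheaves admit pointwise products, so
(F x G)(top) = F(top) x G(top) (Cartesian product).
|Gamma(F x G)| = |F(top)| * |G(top)| = 8 * 9 = 72.

72


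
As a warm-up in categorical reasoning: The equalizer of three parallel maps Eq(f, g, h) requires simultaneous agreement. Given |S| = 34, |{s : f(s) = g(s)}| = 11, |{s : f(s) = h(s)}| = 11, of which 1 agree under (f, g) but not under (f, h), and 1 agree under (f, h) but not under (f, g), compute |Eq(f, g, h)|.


Eq(f, g, h) is the triple-agreement set: points in S where all three
maps take the same value. Using inclusion-exclusion on the pairwise data:
Pair (f, g) agrees on 11 points; pair (f, h) on 11 points.
Points agreeing under (f, g) but not (f, h) = 1; under (f, h) but not (f, g) = 1.
Triple-agreement = agreement-in-(f, g) minus points that agree under (f, g) but not (f, h):
|Eq(f, g, h)| = 11 - 1 = 10
(cross-check via (f, h): 11 - 1 = 10.)

10


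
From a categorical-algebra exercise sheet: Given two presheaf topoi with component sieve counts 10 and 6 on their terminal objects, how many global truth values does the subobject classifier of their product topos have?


In a product of presheaf topoi E_1 x E_2, the subobject classifier
is Omega = Omega_1 x Omega_2 (componentwise), so
|Omega(top)| = |Omega_1(top_1)| * |Omega_2(top_2)|.
= 10 * 6 = 60.

60


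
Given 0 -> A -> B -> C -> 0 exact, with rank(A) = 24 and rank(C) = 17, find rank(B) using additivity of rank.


For a short exact sequence 0 -> A -> B -> C -> 0,
rank is additive: rank(B) = rank(A) + rank(C).
rank(B) = 24 + 17 = 41

41


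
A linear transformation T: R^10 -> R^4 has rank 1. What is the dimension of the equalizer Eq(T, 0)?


The equalizer of f and the zero map is ker(f).
By the rank-nullity theorem: dim(ker(f)) = dim(domain) - rank(f).
dim(ker(f)) = 10 - 1 = 9

9


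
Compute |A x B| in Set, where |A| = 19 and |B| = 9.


In Set, the product A x B is the Cartesian product.
By the universal property, |A x B| = |A| * |B|.
|A x B| = 19 * 9 = 171

171


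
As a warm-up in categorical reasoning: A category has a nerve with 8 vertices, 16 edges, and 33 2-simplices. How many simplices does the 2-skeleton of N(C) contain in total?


The 2-skeleton of the nerve N(C) consists of simplices in dimensions 0, 1, 2:
  |N(C)_0| = 8 (objects)
  |N(C)_1| = 16 (morphisms)
  |N(C)_2| = 33 (composable pairs)
Total = 8 + 16 + 33 = 57

57


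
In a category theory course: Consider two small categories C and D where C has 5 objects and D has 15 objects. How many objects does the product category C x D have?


The product category C x D has objects that are pairs (c, d).
Number of pairs = |Ob(C)| * |Ob(D)| = 5 * 15 = 75

75


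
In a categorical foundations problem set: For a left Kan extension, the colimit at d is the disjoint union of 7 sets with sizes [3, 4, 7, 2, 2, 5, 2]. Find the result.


Pointwise, the left Kan extension (Lan_F H)(d) is the colimit, indexed
by the comma category (F downarrow d), of H composed with the
projection (F downarrow d) -> C. Here that colimit is given
as a coproduct (disjoint union) of sets, so its cardinality is the
sum of the sizes of the summands.
Coproduct of sets with sizes: 3 + 4 + 7 + 2 + 2 + 5 + 2
= 25

25


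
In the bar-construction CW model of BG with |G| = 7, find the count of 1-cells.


In the bar-construction CW model of BG, the n-cells are indexed by
n-tuples [g_1|...|g_n] of non-identity elements of G (degenerate
simplices with some g_i = e do not contribute cells), so there are
(|G| - 1)^n n-cells.
For dim = 1 with |G| = 7:
cells = (7 - 1)^1 = 6^1 = 6

6


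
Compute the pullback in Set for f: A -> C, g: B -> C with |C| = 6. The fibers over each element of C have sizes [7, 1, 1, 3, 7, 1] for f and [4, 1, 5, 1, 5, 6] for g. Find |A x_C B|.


The pullback A x_C B consists of pairs (a, b) with f(a) = g(b).
For each element c in C, the fiber product has |f^-1(c)| * |g^-1(c)| elements.
Summing over C: 7 * 4 + 1 * 1 + 1 * 5 + 3 * 1 + 7 * 5 + 1 * 6
= 28 + 1 + 5 + 3 + 35 + 6 = 78

78


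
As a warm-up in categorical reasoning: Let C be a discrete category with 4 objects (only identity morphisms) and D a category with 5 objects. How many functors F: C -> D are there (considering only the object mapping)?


A functor from a discrete category C to D is determined by
where each object maps. Each of the 4 objects of C can map
to any of the 5 objects of D independently.
Number of functors = 5^4 = 625

625


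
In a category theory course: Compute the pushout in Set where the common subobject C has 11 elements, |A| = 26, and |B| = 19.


The pushout A +_C B identifies the images of C in A and B.
|A +_C B| = |A| + |B| - |C| (for injections).
= 26 + 19 - 11 = 34

34


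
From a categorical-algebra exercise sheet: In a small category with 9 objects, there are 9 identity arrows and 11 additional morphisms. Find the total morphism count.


Each object has an identity morphism, giving 9 identities.
Adding the 11 non-identity morphisms:
Total = 9 + 11 = 20

20


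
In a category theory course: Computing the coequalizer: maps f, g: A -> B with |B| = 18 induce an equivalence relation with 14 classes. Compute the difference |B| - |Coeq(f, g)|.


The coequalizer Coeq(f, g) = B / ~ has one element per equivalence class.
|B| = 18, |Coeq(f, g)| = 14.
|B| - |Coeq(f, g)| = 18 - 14 = 4.

4


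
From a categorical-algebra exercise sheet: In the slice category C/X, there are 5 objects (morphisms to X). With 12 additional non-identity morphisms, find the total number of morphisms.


In the slice category C/X, objects are morphisms to X.
Identity morphisms: 5 (one per object of C/X).
Non-identity morphisms: 12.
Total = 5 + 12 = 17

17


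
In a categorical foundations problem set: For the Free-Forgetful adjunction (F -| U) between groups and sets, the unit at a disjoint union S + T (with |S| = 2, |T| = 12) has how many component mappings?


The unit eta_X: X -> U(F(X)) of the Free-Forgetful adjunction
maps each element of X to a generator of F(X). For X = S + T (disjoint
union in Set), |S + T| = |S| + |T|.
Total mappings = 2 + 12 = 14.

14


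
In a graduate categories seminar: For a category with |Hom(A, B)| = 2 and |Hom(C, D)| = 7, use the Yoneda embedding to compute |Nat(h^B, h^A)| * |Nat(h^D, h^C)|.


By the Yoneda lemma, Nat(h^B, h^A) is isomorphic to Hom(A, B),
so |Nat(h^B, h^A)| = |Hom(A, B)| and |Nat(h^D, h^C)| = |Hom(C, D)|.
|Hom(A, B)| = 2, |Hom(C, D)| = 7.
|Nat(h^B, h^A) x Nat(h^D, h^C)| = 2 * 7 = 14

14


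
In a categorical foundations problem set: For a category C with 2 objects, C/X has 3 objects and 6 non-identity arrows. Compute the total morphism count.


In the slice category C/X, objects are morphisms to X.
Identity morphisms: 3 (one per object of C/X).
Non-identity morphisms: 6.
Total = 3 + 6 = 9

9


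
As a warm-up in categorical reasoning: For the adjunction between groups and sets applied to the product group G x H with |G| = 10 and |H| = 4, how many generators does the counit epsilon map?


The counit epsilon_K: F(U(K)) -> K of the Free-Forgetful adjunction
maps |K| generators of F(U(K)) into K. For K = G x H (the product group),
|G x H| = |G| * |H|.
Total generators mapped = 10 * 4 = 40.

40


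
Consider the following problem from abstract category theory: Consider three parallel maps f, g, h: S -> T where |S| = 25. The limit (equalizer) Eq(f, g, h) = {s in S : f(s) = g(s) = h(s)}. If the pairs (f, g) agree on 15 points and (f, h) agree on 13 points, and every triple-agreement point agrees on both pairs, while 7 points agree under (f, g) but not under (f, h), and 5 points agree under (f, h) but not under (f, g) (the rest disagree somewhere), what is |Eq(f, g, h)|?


Eq(f, g, h) is the triple-agreement set: points in S where all three
maps take the same value. Using inclusion-exclusion on the pairwise data:
Pair (f, g) agrees on 15 points; pair (f, h) on 13 points.
Points agreeing under (f, g) but not (f, h) = 7; under (f, h) but not (f, g) = 5.
Triple-agreement = agreement-in-(f, g) minus points that agree under (f, g) but not (f, h):
|Eq(f, g, h)| = 15 - 7 = 8
(cross-check via (f, h): 13 - 5 = 8.)

8


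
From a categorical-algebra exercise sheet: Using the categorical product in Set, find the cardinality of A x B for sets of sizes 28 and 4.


In Set, the product A x B is the Cartesian product.
By the universal property, |A x B| = |A| * |B|.
|A x B| = 28 * 4 = 112

112


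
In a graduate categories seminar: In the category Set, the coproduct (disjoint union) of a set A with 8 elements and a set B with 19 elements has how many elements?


In Set, the coproduct A + B is the disjoint union.
|A + B| = |A| + |B| = 8 + 19 = 27

27


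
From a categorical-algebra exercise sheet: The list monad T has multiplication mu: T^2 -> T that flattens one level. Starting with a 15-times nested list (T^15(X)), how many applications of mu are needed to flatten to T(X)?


Each application of mu: T^2 -> T removes one layer of nesting.
Starting at depth 15 (i.e., T^15(X)), we need to reach T(X).
Number of mu applications = 15 - 1 = 14

14


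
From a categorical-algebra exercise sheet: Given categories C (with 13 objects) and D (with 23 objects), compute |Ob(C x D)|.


The product category C x D has objects that are pairs (c, d).
Number of pairs = |Ob(C)| * |Ob(D)| = 13 * 23 = 299

299


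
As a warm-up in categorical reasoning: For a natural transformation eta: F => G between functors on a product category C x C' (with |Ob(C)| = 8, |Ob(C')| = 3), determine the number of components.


A natural transformation eta: F => G assigns one component morphism per
object of the domain category.
The domain is the product category C x C', so
|Ob(C x C')| = |Ob(C)| * |Ob(C')| = 8 * 3 = 24.
Therefore eta has 24 component morphisms.

24


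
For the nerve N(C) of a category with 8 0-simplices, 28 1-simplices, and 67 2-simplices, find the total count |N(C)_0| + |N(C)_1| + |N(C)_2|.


The 2-skeleton of the nerve N(C) consists of simplices in dimensions 0, 1, 2:
  |N(C)_0| = 8 (objects)
  |N(C)_1| = 28 (morphisms)
  |N(C)_2| = 67 (composable pairs)
Total = 8 + 28 + 67 = 103

103


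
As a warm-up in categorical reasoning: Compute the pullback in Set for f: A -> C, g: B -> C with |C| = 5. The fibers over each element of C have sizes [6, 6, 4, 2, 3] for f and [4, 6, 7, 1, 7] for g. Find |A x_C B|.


The pullback A x_C B consists of pairs (a, b) with f(a) = g(b).
For each element c in C, the fiber product has |f^-1(c)| * |g^-1(c)| elements.
Summing over C: 6 * 4 + 6 * 6 + 4 * 7 + 2 * 1 + 3 * 7
= 24 + 36 + 28 + 2 + 21 = 111

111


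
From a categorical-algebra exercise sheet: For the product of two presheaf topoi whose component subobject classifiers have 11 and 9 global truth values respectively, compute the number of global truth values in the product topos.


In a product of presheaf topoi E_1 x E_2, the subobject classifier
is Omega = Omega_1 x Omega_2 (componentwise), so
|Omega(top)| = |Omega_1(top_1)| * |Omega_2(top_2)|.
= 11 * 9 = 99.

99


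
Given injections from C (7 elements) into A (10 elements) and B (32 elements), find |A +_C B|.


The pushout A +_C B identifies the images of C in A and B.
|A +_C B| = |A| + |B| - |C| (for injections).
= 10 + 32 - 7 = 35

35


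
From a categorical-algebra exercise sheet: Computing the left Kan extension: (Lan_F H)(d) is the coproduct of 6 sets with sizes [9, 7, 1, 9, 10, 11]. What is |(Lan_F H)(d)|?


Pointwise, the left Kan extension (Lan_F H)(d) is the colimit, indexed
by the comma category (F downarrow d), of H composed with the
projection (F downarrow d) -> C. Here that colimit is given
as a coproduct (disjoint union) of sets, so its cardinality is the
sum of the sizes of the summands.
Coproduct of sets with sizes: 9 + 7 + 1 + 9 + 10 + 11
= 47

47


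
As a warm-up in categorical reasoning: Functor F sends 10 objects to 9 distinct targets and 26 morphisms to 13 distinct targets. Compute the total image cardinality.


The image of F consists of distinct objects and distinct morphisms.
|Im(F)| on objects = 9
|Im(F)| on morphisms = 13
Total image cardinality = 9 + 13 = 22

22


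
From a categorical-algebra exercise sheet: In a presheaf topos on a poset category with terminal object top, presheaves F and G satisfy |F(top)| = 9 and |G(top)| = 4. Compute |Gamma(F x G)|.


Global sections of a presheaf on a poset with terminal top satisfy
Gamma(H) ~ H(top). Presheaves admit pointwise products, so
(F x G)(top) = F(top) x G(top) (Cartesian product).
|Gamma(F x G)| = |F(top)| * |G(top)| = 9 * 4 = 36.

36


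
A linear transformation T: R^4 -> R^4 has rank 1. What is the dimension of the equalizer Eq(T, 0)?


The equalizer of f and the zero map is ker(f).
By the rank-nullity theorem: dim(ker(f)) = dim(domain) - rank(f).
dim(ker(f)) = 4 - 1 = 3

3


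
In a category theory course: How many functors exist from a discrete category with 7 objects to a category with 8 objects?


A functor from a discrete category C to D is determined by
where each object maps. Each of the 7 objects of C can map
to any of the 8 objects of D independently.
Number of functors = 8^7 = 2097152

2097152


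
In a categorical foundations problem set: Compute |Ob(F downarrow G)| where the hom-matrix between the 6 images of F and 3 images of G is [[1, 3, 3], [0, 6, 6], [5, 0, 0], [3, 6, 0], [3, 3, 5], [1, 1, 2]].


Objects of (F downarrow G) are triples (a, b, h: F(a)->G(b)).
The count equals the sum of all entries in the hom-matrix.
sum(row 0) = 7
sum(row 1) = 12
sum(row 2) = 5
sum(row 3) = 9
sum(row 4) = 11
sum(row 5) = 4
Grand total = 48

48


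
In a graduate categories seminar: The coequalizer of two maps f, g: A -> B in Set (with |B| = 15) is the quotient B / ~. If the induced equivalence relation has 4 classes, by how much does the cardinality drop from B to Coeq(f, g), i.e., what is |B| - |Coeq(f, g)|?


The coequalizer Coeq(f, g) = B / ~ has one element per equivalence class.
|B| = 15, |Coeq(f, g)| = 4.
|B| - |Coeq(f, g)| = 15 - 4 = 11.

11


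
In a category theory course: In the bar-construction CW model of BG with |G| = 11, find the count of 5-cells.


In the bar-construction CW model of BG, the n-cells are indexed by
n-tuples [g_1|...|g_n] of non-identity elements of G (degenerate
simplices with some g_i = e do not contribute cells), so there are
(|G| - 1)^n n-cells.
For dim = 5 with |G| = 11:
cells = (11 - 1)^5 = 10^5 = 100000

100000


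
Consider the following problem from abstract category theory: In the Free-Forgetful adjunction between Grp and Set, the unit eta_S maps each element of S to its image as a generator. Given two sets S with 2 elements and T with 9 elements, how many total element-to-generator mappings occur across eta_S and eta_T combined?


The unit eta_X: X -> U(F(X)) of the Free-Forgetful adjunction
maps each element of X to a generator of F(X). For X = S + T (disjoint
union in Set), |S + T| = |S| + |T|.
Total mappings = 2 + 9 = 11.

11


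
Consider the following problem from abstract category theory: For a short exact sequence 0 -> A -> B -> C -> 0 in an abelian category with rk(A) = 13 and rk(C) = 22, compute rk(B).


For a short exact sequence 0 -> A -> B -> C -> 0,
rank is additive: rank(B) = rank(A) + rank(C).
rank(B) = 13 + 22 = 35

35


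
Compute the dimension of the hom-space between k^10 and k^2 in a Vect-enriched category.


In Vect-enriched categories, Hom(k^n, k^m) is the space of m x n matrices.
dim(Hom(k^10, k^2)) = 2 * 10 = 20

20


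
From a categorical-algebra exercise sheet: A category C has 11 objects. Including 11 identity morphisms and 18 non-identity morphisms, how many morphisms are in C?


Each object has an identity morphism, giving 11 identities.
Adding the 18 non-identity morphisms:
Total = 11 + 18 = 29

29


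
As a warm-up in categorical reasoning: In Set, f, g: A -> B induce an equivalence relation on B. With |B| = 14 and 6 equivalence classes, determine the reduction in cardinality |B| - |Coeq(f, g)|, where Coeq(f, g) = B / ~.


The coequalizer Coeq(f, g) = B / ~ has one element per equivalence class.
|B| = 14, |Coeq(f, g)| = 6.
|B| - |Coeq(f, g)| = 14 - 6 = 8.

8


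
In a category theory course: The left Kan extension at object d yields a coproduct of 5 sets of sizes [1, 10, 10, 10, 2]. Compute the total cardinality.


Pointwise, the left Kan extension (Lan_F H)(d) is the colimit, indexed
by the comma category (F downarrow d), of H composed with the
projection (F downarrow d) -> C. Here that colimit is given
as a coproduct (disjoint union) of sets, so its cardinality is the
sum of the sizes of the summands.
Coproduct of sets with sizes: 1 + 10 + 10 + 10 + 2
= 33

33


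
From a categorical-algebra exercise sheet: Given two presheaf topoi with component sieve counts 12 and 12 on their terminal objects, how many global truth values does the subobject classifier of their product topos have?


In a product of presheaf topoi E_1 x E_2, the subobject classifier
is Omega = Omega_1 x Omega_2 (componentwise), so
|Omega(top)| = |Omega_1(top_1)| * |Omega_2(top_2)|.
= 12 * 12 = 144.

144


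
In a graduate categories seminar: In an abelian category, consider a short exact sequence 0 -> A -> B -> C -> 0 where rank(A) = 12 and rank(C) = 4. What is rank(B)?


For a short exact sequence 0 -> A -> B -> C -> 0,
rank is additive: rank(B) = rank(A) + rank(C).
rank(B) = 12 + 4 = 16

16


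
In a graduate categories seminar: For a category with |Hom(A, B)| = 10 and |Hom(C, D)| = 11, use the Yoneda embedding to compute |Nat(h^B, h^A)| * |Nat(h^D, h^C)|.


By the Yoneda lemma, Nat(h^B, h^A) is isomorphic to Hom(A, B),
so |Nat(h^B, h^A)| = |Hom(A, B)| and |Nat(h^D, h^C)| = |Hom(C, D)|.
|Hom(A, B)| = 10, |Hom(C, D)| = 11.
|Nat(h^B, h^A) x Nat(h^D, h^C)| = 10 * 11 = 110

110


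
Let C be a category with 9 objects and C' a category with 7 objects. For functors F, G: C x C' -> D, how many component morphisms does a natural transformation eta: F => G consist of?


A natural transformation eta: F => G assigns one component morphism per
object of the domain category.
The domain is the product category C x C', so
|Ob(C x C')| = |Ob(C)| * |Ob(C')| = 9 * 7 = 63.
Therefore eta has 63 component morphisms.

63


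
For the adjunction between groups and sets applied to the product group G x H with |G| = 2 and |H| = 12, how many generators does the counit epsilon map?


The counit epsilon_K: F(U(K)) -> K of the Free-Forgetful adjunction
maps |K| generators of F(U(K)) into K. For K = G x H (the product group),
|G x H| = |G| * |H|.
Total generators mapped = 2 * 12 = 24.

24


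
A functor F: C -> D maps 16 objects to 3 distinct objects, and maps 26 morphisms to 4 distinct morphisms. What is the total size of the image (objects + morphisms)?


The image of F consists of distinct objects and distinct morphisms.
|Im(F)| on objects = 3
|Im(F)| on morphisms = 4
Total image cardinality = 3 + 4 = 7

7


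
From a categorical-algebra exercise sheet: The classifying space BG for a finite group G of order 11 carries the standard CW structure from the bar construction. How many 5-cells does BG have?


In the bar-construction CW model of BG, the n-cells are indexed by
n-tuples [g_1|...|g_n] of non-identity elements of G (degenerate
simplices with some g_i = e do not contribute cells), so there are
(|G| - 1)^n n-cells.
For dim = 5 with |G| = 11:
cells = (11 - 1)^5 = 10^5 = 100000

100000


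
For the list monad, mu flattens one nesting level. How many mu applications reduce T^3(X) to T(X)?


Each application of mu: T^2 -> T removes one layer of nesting.
Starting at depth 3 (i.e., T^3(X)), we need to reach T(X).
Number of mu applications = 3 - 1 = 2

2


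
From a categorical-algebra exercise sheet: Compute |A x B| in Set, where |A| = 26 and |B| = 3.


In Set, the product A x B is the Cartesian product.
By the universal property, |A x B| = |A| * |B|.
|A x B| = 26 * 3 = 78

78


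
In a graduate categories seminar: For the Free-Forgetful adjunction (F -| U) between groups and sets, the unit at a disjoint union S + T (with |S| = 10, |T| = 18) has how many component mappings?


The unit eta_X: X -> U(F(X)) of the Free-Forgetful adjunction
maps each element of X to a generator of F(X). For X = S + T (disjoint
union in Set), |S + T| = |S| + |T|.
Total mappings = 10 + 18 = 28.

28


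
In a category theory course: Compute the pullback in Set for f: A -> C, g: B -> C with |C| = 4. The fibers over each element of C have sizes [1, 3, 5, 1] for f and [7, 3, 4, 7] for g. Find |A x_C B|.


The pullback A x_C B consists of pairs (a, b) with f(a) = g(b).
For each element c in C, the fiber product has |f^-1(c)| * |g^-1(c)| elements.
Summing over C: 1 * 7 + 3 * 3 + 5 * 4 + 1 * 7
= 7 + 9 + 20 + 7 = 43

43


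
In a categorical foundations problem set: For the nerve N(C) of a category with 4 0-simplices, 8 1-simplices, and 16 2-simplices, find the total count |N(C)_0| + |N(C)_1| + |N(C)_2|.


The 2-skeleton of the nerve N(C) consists of simplices in dimensions 0, 1, 2:
  |N(C)_0| = 4 (objects)
  |N(C)_1| = 8 (morphisms)
  |N(C)_2| = 16 (composable pairs)
Total = 4 + 8 + 16 = 28

28


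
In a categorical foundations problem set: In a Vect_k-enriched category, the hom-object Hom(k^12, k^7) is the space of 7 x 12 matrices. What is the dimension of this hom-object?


In Vect-enriched categories, Hom(k^n, k^m) is the space of m x n matrices.
dim(Hom(k^12, k^7)) = 7 * 12 = 84

84


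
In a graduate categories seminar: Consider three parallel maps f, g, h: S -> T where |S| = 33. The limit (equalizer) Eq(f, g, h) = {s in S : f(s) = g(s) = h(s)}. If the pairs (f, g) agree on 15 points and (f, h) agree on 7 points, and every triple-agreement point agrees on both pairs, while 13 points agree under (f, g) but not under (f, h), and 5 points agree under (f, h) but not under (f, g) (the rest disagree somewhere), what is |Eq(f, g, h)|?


Eq(f, g, h) is the triple-agreement set: points in S where all three
maps take the same value. Using inclusion-exclusion on the pairwise data:
Pair (f, g) agrees on 15 points; pair (f, h) on 7 points.
Points agreeing under (f, g) but not (f, h) = 13; under (f, h) but not (f, g) = 5.
Triple-agreement = agreement-in-(f, g) minus points that agree under (f, g) but not (f, h):
|Eq(f, g, h)| = 15 - 13 = 2
(cross-check via (f, h): 7 - 5 = 2.)

2


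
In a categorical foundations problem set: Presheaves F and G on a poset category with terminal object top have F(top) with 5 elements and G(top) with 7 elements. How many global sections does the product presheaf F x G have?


Global sections of a presheaf on a poset with terminal top satisfy
Gamma(H) ~ H(top). Presheaves admit pointwise products, so
(F x G)(top) = F(top) x G(top) (Cartesian product).
|Gamma(F x G)| = |F(top)| * |G(top)| = 5 * 7 = 35.

35


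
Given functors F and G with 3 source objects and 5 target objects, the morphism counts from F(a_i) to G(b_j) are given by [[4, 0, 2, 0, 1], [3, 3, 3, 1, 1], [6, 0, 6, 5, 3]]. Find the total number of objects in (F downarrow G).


Objects of (F downarrow G) are triples (a, b, h: F(a)->G(b)).
The count equals the sum of all entries in the hom-matrix.
sum(row 0) = 7
sum(row 1) = 11
sum(row 2) = 20
Grand total = 38

38


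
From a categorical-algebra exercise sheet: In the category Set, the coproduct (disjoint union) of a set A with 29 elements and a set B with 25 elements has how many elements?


In Set, the coproduct A + B is the disjoint union.
|A + B| = |A| + |B| = 29 + 25 = 54

54


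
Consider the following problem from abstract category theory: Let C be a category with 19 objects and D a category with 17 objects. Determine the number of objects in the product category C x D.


The product category C x D has objects that are pairs (c, d).
Number of pairs = |Ob(C)| * |Ob(D)| = 19 * 17 = 323

323


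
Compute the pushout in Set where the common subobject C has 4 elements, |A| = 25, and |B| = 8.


The pushout A +_C B identifies the images of C in A and B.
|A +_C B| = |A| + |B| - |C| (for injections).
= 25 + 8 - 4 = 29

29


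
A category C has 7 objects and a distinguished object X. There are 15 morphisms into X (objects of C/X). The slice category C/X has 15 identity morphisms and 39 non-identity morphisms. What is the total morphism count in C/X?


In the slice category C/X, objects are morphisms to X.
Identity morphisms: 15 (one per object of C/X).
Non-identity morphisms: 39.
Total = 15 + 39 = 54

54


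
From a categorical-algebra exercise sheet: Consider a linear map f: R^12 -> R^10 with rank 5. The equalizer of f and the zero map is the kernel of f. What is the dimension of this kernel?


The equalizer of f and the zero map is ker(f).
By the rank-nullity theorem: dim(ker(f)) = dim(domain) - rank(f).
dim(ker(f)) = 12 - 5 = 7

7


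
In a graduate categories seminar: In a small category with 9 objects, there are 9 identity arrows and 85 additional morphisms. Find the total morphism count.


Each object has an identity morphism, giving 9 identities.
Adding the 85 non-identity morphisms:
Total = 9 + 85 = 94

94


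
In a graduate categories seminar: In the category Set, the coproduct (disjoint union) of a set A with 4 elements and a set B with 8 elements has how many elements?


In Set, the coproduct A + B is the disjoint union.
|A + B| = |A| + |B| = 4 + 8 = 12

12


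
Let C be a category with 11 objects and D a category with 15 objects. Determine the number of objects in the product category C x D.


The product category C x D has objects that are pairs (c, d).
Number of pairs = |Ob(C)| * |Ob(D)| = 11 * 15 = 165

165


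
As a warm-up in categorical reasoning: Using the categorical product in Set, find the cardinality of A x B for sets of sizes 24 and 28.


In Set, the product A x B is the Cartesian product.
By the universal property, |A x B| = |A| * |B|.
|A x B| = 24 * 28 = 672

672


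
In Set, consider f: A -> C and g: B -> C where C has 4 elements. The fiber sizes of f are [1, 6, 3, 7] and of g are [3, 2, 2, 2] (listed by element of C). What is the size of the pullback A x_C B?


The pullback A x_C B consists of pairs (a, b) with f(a) = g(b).
For each element c in C, the fiber product has |f^-1(c)| * |g^-1(c)| elements.
Summing over C: 1 * 3 + 6 * 2 + 3 * 2 + 7 * 2
= 3 + 12 + 6 + 14 = 35

35


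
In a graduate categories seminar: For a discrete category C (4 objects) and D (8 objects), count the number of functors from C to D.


A functor from a discrete category C to D is determined by
where each object maps. Each of the 4 objects of C can map
to any of the 8 objects of D independently.
Number of functors = 8^4 = 4096

4096


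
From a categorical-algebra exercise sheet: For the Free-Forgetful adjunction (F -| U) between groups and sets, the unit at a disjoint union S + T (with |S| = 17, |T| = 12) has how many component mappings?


The unit eta_X: X -> U(F(X)) of the Free-Forgetful adjunction
maps each element of X to a generator of F(X). For X = S + T (disjoint
union in Set), |S + T| = |S| + |T|.
Total mappings = 17 + 12 = 29.

29


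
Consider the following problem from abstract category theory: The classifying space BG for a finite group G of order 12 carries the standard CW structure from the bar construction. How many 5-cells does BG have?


In the bar-construction CW model of BG, the n-cells are indexed by
n-tuples [g_1|...|g_n] of non-identity elements of G (degenerate
simplices with some g_i = e do not contribute cells), so there are
(|G| - 1)^n n-cells.
For dim = 5 with |G| = 12:
cells = (12 - 1)^5 = 11^5 = 161051

161051


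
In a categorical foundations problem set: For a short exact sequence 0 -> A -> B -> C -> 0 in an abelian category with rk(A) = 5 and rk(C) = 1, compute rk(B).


For a short exact sequence 0 -> A -> B -> C -> 0,
rank is additive: rank(B) = rank(A) + rank(C).
rank(B) = 5 + 1 = 6

6


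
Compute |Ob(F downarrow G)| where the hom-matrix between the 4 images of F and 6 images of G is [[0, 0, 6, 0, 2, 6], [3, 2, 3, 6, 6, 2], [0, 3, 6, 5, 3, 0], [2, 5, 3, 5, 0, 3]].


Objects of (F downarrow G) are triples (a, b, h: F(a)->G(b)).
The count equals the sum of all entries in the hom-matrix.
sum(row 0) = 14
sum(row 1) = 22
sum(row 2) = 17
sum(row 3) = 18
Grand total = 71

71


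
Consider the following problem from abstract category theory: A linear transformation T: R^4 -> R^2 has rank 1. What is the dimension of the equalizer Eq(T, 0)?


The equalizer of f and the zero map is ker(f).
By the rank-nullity theorem: dim(ker(f)) = dim(domain) - rank(f).
dim(ker(f)) = 4 - 1 = 3

3


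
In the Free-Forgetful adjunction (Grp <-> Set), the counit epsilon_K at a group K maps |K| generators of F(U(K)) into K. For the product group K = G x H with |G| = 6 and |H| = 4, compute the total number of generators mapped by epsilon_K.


The counit epsilon_K: F(U(K)) -> K of the Free-Forgetful adjunction
maps |K| generators of F(U(K)) into K. For K = G x H (the product group),
|G x H| = |G| * |H|.
Total generators mapped = 6 * 4 = 24.

24


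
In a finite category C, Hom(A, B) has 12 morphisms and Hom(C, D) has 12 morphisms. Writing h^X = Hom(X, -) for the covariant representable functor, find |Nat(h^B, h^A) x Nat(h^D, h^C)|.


By the Yoneda lemma, Nat(h^B, h^A) is isomorphic to Hom(A, B),
so |Nat(h^B, h^A)| = |Hom(A, B)| and |Nat(h^D, h^C)| = |Hom(C, D)|.
|Hom(A, B)| = 12, |Hom(C, D)| = 12.
|Nat(h^B, h^A) x Nat(h^D, h^C)| = 12 * 12 = 144

144


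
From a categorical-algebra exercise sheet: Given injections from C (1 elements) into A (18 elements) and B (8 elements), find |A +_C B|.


The pushout A +_C B identifies the images of C in A and B.
|A +_C B| = |A| + |B| - |C| (for injections).
= 18 + 8 - 1 = 25

25


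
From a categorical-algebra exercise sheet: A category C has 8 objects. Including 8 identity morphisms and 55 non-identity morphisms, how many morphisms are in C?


Each object has an identity morphism, giving 8 identities.
Adding the 55 non-identity morphisms:
Total = 8 + 55 = 63

63


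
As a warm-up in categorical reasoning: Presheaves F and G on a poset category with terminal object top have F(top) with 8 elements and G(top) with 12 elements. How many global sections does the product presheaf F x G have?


Global sections of a presheaf on a poset with terminal top satisfy
Gamma(H) ~ H(top). Presheaves admit pointwise products, so
(F x G)(top) = F(top) x G(top) (Cartesian product).
|Gamma(F x G)| = |F(top)| * |G(top)| = 8 * 12 = 96.

96
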